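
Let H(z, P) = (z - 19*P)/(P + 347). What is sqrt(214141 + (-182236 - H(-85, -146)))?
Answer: 2*sqrt(322113354)/201 ≈ 178.58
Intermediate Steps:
H(z, P) = (z - 19*P)/(347 + P)
sqrt(214141 + (-182236 - H(-85, -146))) = sqrt(214141 + (-182236 - (-85 - 19*(-146))/(347 - 146))) = sqrt(214141 + (-182236 - (-85 + 2774)/201)) = sqrt(214141 + (-182236 - 2689/201)) = sqrt(214141 - 36632125/201) = sqrt(6410216/201) = 2*sqrt(322113354)/201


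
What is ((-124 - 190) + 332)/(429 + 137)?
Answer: 9/283 ≈ 0.031802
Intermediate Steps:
((-124 - 190) + 332)/(429 + 137) = (-314 + 332)/566 = 18*(1/566) = 9/283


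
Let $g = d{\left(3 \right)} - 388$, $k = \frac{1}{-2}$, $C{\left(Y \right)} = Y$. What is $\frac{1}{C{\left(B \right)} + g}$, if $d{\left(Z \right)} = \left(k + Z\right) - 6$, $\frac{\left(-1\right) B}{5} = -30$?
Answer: $- \frac{2}{483} \approx -0.0041408$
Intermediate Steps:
$B = 150$ ($B = \left(-5\right) \left(-30\right) = 150$)
$k = - \frac{1}{2} \approx -0.5$
$d{\left(Z \right)} = - \frac{13}{2} + Z$ ($d{\left(Z \right)} = \left(- \frac{1}{2} + Z\right) - 6 = - \frac{13}{2} + Z$)
$g = - \frac{783}{2}$ ($g = \left(- \frac{13}{2} + 3\right) - 388 = - \frac{7}{2} - 388 = - \frac{783}{2} \approx -391.5$)
$\frac{1}{C{\left(B \right)} + g} = \frac{1}{150 - \frac{783}{2}} = \frac{1}{- \frac{483}{2}} = - \frac{2}{483}$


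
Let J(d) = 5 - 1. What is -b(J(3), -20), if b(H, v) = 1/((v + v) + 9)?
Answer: 1/31 ≈ 0.032258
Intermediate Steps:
J(d) = 4
b(H, v) = 1/(9 + 2*v) (b(H, v) = 1/(2*v + 9) = 1/(9 + 2*v))
-b(J(3), -20) = -1/(9 + 2*(-20)) = -1/(9 - 40) = -1/(-31) = -1*(-1/31) = 1/31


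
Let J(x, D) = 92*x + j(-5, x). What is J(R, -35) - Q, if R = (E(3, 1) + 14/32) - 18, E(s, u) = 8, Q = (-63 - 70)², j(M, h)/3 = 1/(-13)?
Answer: -965587/52 ≈ -18569.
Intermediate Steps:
j(M, h) = -3/13 (j(M, h) = 3/(-13) = 3*(-1/13) = -3/13)
Q = 17689 (Q = (-133)² = 17689)
R = -153/16 (R = (8 + 14/32) - 18 = (8 + 14*(1/32)) - 18 = (8 + 7/16) - 18 = 135/16 - 18 = -153/16 ≈ -9.5625)
J(x, D) = -3/13 + 92*x (J(x, D) = 92*x - 3/13 = -3/13 + 92*x)
J(R, -35) - Q = (-3/13 + 92*(-153/16)) - 1*17689 = (-3/13 - 3519/4) - 17689 = -45759/52 - 17689 = -965587/52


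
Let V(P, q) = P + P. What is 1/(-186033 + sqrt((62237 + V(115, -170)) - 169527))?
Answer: -186033/34608384149 - 2*I*sqrt(26765)/34608384149 ≈ -5.3754e-6 - 9.4544e-9*I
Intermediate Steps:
V(P, q) = 2*P
1/(-186033 + sqrt((62237 + V(115, -170)) - 169527)) = 1/(-186033 + sqrt((62237 + 2*115) - 169527)) = 1/(-186033 + sqrt((62237 + 230) - 169527)) = 1/(-186033 + sqrt(62467 - 169527)) = 1/(-186033 + sqrt(-107060)) = 1/(-186033 + 2*I*sqrt(26765))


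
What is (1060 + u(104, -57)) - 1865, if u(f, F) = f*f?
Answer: 10011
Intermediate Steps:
u(f, F) = f²
(1060 + u(104, -57)) - 1865 = (1060 + 104²) - 1865 = (1060 + 10816) - 1865 = 11876 - 1865 = 10011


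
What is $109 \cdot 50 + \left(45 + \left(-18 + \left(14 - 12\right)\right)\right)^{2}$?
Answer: $6291$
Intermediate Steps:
$109 \cdot 50 + \left(45 + \left(-18 + \left(14 - 12\right)\right)\right)^{2} = 5450 + \left(45 + \left(-18 + 2\right)\right)^{2} = 5450 + \left(45 - 16\right)^{2} = 5450 + 29^{2} = 5450 + 841 = 6291$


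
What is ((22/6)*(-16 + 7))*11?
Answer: -363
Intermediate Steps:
((22/6)*(-16 + 7))*11 = ((22*(1/6))*(-9))*11 = ((11/3)*(-9))*11 = -33*11 = -363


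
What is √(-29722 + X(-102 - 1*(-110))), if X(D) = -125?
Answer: I*√29847 ≈ 172.76*I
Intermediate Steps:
√(-29722 + X(-102 - 1*(-110))) = √(-29722 - 125) = √(-29847) = I*√29847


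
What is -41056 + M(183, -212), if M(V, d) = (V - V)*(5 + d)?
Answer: -41056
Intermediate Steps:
M(V, d) = 0 (M(V, d) = 0*(5 + d) = 0)
-41056 + M(183, -212) = -41056 + 0 = -41056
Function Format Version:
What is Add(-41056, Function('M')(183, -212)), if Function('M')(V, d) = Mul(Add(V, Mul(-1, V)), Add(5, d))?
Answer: -41056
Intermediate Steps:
Function('M')(V, d) = 0 (Function('M')(V, d) = Mul(0, Add(5, d)) = 0)
Add(-41056, Function('M')(183, -212)) = Add(-41056, 0) = -41056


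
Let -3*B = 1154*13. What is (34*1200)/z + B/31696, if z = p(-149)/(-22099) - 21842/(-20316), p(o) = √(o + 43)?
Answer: 4203682681933051783666955/110770941788259108216 + 3721424335719552*I*√106/2329861639497289 ≈ 37949.0 + 16.445*I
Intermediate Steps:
p(o) = √(43 + o)
B = -15002/3 (B = -1154*13/3 = -⅓*15002 = -15002/3 ≈ -5000.7)
z = 10921/10158 - I*√106/22099 (z = √(43 - 149)/(-22099) - 21842/(-20316) = √(-106)*(-1/22099) - 21842*(-1/20316) = (I*√106)*(-1/22099) + 10921/10158 = -I*√106/22099 + 10921/10158 = 10921/10158 - I*√106/22099 ≈ 1.0751 - 0.00046589*I)
(34*1200)/z + B/31696 = (34*1200)/(10921/10158 - I*√106/22099) - 15002/3/31696 = 40800/(10921/10158 - I*√106/22099) - 15002/3*1/31696 = 40800/(10921/10158 - I*√106/22099) - 7501/47544 = -7501/47544 + 40800/(10921/10158 - I*√106/22099)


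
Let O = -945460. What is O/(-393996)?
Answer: 236365/98499 ≈ 2.3997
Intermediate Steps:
O/(-393996) = -945460/(-393996) = -945460*(-1/393996) = 236365/98499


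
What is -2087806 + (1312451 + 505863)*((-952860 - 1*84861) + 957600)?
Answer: -145687223800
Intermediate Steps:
-2087806 + (1312451 + 505863)*((-952860 - 1*84861) + 957600) = -2087806 + 1818314*((-952860 - 84861) + 957600) = -2087806 + 1818314*(-1037721 + 957600) = -2087806 + 1818314*(-80121) = -2087806 - 145685135994 = -145687223800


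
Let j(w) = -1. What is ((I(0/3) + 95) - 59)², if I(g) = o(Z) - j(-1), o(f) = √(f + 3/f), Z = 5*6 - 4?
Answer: (962 + √17654)²/676 ≈ 1773.3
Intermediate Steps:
Z = 26 (Z = 30 - 4 = 26)
I(g) = 1 + √17654/26 (I(g) = √(26 + 3/26) - 1*(-1) = √(26 + 3*(1/26)) + 1 = √(26 + 3/26) + 1 = √(679/26) + 1 = √17654/26 + 1 = 1 + √17654/26)
((I(0/3) + 95) - 59)² = (((1 + √17654/26) + 95) - 59)² = ((96 + √17654/26) - 59)² = (37 + √17654/26)²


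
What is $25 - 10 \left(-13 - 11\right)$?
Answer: $265$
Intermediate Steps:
$25 - 10 \left(-13 - 11\right) = 25 - -240 = 25 + 240 = 265$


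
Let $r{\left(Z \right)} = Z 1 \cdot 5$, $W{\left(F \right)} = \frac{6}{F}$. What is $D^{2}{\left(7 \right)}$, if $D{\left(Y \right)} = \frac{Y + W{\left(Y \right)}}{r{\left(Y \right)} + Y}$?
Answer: $\frac{3025}{86436} \approx 0.034997$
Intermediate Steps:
$r{\left(Z \right)} = 5 Z$ ($r{\left(Z \right)} = Z 5 = 5 Z$)
$D{\left(Y \right)} = \frac{Y + \frac{6}{Y}}{6 Y}$ ($D{\left(Y \right)} = \frac{Y + \frac{6}{Y}}{5 Y + Y} = \frac{Y + \frac{6}{Y}}{6 Y}$)
$D^{2}{\left(7 \right)} = \left(\frac{1}{6} + \frac{1}{49}\right)^{2} = \left(\frac{55}{294}\right)^{2} = \frac{3025}{86436}$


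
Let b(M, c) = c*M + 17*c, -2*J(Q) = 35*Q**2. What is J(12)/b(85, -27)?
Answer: 140/153 ≈ 0.91503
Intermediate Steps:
J(Q) = -35*Q**2/2
b(M, c) = 17*c + M*c (b(M, c) = M*c + 17*c = 17*c + M*c)
J(12)/b(85, -27) = (-35/2*12**2)/((-27*(17 + 85))) = (-35/2*144)/((-27*102)) = -2520/(-2754) = -2520*(-1/2754) = 140/153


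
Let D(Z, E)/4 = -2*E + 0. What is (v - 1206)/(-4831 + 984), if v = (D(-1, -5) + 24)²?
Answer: -2890/3847 ≈ -0.75124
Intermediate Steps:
D(Z, E) = -8*E (D(Z, E) = 4*(-2*E + 0) = 4*(-2*E) = -8*E)
v = 4096 (v = (-8*(-5) + 24)² = (40 + 24)² = 64² = 4096)
(v - 1206)/(-4831 + 984) = (4096 - 1206)/(-4831 + 984) = 2890/(-3847) = 2890*(-1/3847) = -2890/3847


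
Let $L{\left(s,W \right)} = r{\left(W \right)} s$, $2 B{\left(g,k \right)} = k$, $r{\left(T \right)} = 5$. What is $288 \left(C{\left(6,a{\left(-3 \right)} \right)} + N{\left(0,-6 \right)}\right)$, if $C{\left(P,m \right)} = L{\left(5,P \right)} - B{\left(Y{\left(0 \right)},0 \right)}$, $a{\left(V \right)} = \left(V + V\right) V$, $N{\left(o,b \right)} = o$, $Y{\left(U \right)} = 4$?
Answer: $7200$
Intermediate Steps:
$a{\left(V \right)} = 2 V^{2}$ ($a{\left(V \right)} = 2 V V = 2 V^{2}$)
$B{\left(g,k \right)} = \frac{k}{2}$
$L{\left(s,W \right)} = 5 s$
$C{\left(P,m \right)} = 25$ ($C{\left(P,m \right)} = 5 \cdot 5 - \frac{1}{2} \cdot 0 = 25 - 0 = 25 + 0 = 25$)
$288 \left(C{\left(6,a{\left(-3 \right)} \right)} + N{\left(0,-6 \right)}\right) = 288 \left(25 + 0\right) = 288 \cdot 25 = 7200$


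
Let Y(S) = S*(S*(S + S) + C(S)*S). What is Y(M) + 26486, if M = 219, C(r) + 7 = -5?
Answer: 20457872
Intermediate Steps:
C(r) = -12 (C(r) = -7 - 5 = -12)
Y(S) = S*(-12*S + 2*S²) (Y(S) = S*(S*(S + S) - 12*S) = S*(S*(2*S) - 12*S) = S*(2*S² - 12*S) = S*(-12*S + 2*S²))
Y(M) + 26486 = 2*219²*(-6 + 219) + 26486 = 2*47961*213 + 26486 = 20431386 + 26486 = 20457872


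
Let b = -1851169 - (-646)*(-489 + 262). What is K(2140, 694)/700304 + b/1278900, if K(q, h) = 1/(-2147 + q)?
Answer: -38863200479/24878299600 ≈ -1.5621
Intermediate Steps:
b = -1997811 (b = -1851169 - (-646)*(-227) = -1851169 - 1*146642 = -1851169 - 146642 = -1997811)
K(2140, 694)/700304 + b/1278900 = 1/((-2147 + 2140)*700304) - 1997811/1278900 = (1/700304)/(-7) - 1997811*1/1278900 = -1/7*1/700304 - 221979/142100 = -1/4902128 - 221979/142100 = -38863200479/24878299600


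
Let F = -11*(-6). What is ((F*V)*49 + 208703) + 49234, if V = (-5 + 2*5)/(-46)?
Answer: 5924466/23 ≈ 2.5759e+5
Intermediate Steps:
F = 66
V = -5/46 (V = (-5 + 10)*(-1/46) = 5*(-1/46) = -5/46 ≈ -0.10870)
((F*V)*49 + 208703) + 49234 = ((66*(-5/46))*49 + 208703) + 49234 = (-165/23*49 + 208703) + 49234 = (-8085/23 + 208703) + 49234 = 4792084/23 + 49234 = 5924466/23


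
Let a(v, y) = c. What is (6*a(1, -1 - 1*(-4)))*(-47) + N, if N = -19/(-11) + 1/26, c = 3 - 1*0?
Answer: -241451/286 ≈ -844.23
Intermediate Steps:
c = 3 (c = 3 + 0 = 3)
N = 505/286 (N = -19*(-1/11) + 1*(1/26) = 19/11 + 1/26 = 505/286 ≈ 1.7657)
a(v, y) = 3
(6*a(1, -1 - 1*(-4)))*(-47) + N = (6*3)*(-47) + 505/286 = 18*(-47) + 505/286 = -846 + 505/286 = -241451/286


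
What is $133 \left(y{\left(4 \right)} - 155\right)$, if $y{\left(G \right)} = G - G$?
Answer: $-20615$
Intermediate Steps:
$y{\left(G \right)} = 0$
$133 \left(y{\left(4 \right)} - 155\right) = 133 \left(0 - 155\right) = 133 \left(-155\right) = -20615$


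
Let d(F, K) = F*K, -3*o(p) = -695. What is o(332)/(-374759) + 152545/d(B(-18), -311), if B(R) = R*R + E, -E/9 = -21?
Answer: -57204572450/59790175137 ≈ -0.95676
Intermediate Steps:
E = 189 (E = -9*(-21) = 189)
o(p) = 695/3 (o(p) = -1/3*(-695) = 695/3)
B(R) = 189 + R**2 (B(R) = R*R + 189 = R**2 + 189 = 189 + R**2)
o(332)/(-374759) + 152545/d(B(-18), -311) = (695/3)/(-374759) + 152545/(((189 + (-18)**2)*(-311))) = (695/3)*(-1/374759) + 152545/(((189 + 324)*(-311))) = -695/1124277 + 152545/((513*(-311))) = -695/1124277 + 152545/(-159543) = -695/1124277 + 152545*(-1/159543) = -695/1124277 - 152545/159543 = -57204572450/59790175137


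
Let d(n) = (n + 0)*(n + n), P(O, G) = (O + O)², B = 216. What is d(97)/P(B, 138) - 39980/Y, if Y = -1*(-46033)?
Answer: -3297489263/4295431296 ≈ -0.76767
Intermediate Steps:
Y = 46033
P(O, G) = 4*O² (P(O, G) = (2*O)² = 4*O²)
d(n) = 2*n² (d(n) = n*(2*n) = 2*n²)
d(97)/P(B, 138) - 39980/Y = (2*97²)/((4*216²)) - 39980/46033 = (2*9409)/((4*46656)) - 39980*1/46033 = 18818/186624 - 39980/46033 = 18818*(1/186624) - 39980/46033 = 9409/93312 - 39980/46033 = -3297489263/4295431296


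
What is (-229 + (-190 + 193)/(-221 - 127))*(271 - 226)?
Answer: -1195425/116 ≈ -10305.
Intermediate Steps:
(-229 + (-190 + 193)/(-221 - 127))*(271 - 226) = (-229 + 3/(-348))*45 = (-229 + 3*(-1/348))*45 = (-229 - 1/116)*45 = -26565/116*45 = -1195425/116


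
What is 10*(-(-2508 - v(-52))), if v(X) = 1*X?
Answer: 24560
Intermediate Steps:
v(X) = X
10*(-(-2508 - v(-52))) = 10*(-(-2508 - 1*(-52))) = 10*(-(-2508 + 52)) = 10*(-1*(-2456)) = 10*2456 = 24560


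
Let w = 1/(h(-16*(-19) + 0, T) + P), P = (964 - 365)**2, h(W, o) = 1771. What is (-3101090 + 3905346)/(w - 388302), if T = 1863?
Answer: -289992194432/140010828743 ≈ -2.0712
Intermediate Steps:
P = 358801 (P = 599**2 = 358801)
w = 1/360572 (w = 1/(1771 + 358801) = 1/360572 ≈ 2.7734e-6)
(-3101090 + 3905346)/(w - 388302) = (-3101090 + 3905346)/(1/360572 - 388302) = 804256/(-140010828743/360572) = 804256*(-360572/140010828743) = -289992194432/140010828743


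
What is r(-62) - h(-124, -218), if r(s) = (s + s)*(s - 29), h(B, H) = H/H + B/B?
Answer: 11282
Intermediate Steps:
h(B, H) = 2 (h(B, H) = 1 + 1 = 2)
r(s) = 2*s*(-29 + s) (r(s) = (2*s)*(-29 + s) = 2*s*(-29 + s))
r(-62) - h(-124, -218) = 2*(-62)*(-29 - 62) - 1*2 = 2*(-62)*(-91) - 2 = 11284 - 2 = 11282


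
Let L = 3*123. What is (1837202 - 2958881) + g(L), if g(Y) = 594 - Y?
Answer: -1121454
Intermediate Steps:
L = 369
(1837202 - 2958881) + g(L) = (1837202 - 2958881) + (594 - 1*369) = -1121679 + (594 - 369) = -1121679 + 225 = -1121454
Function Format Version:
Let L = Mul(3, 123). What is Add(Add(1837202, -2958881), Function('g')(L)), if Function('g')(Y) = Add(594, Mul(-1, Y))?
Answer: -1121454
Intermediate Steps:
L = 369
Add(Add(1837202, -2958881), Function('g')(L)) = Add(Add(1837202, -2958881), Add(594, Mul(-1, 369))) = Add(-1121679, Add(594, -369)) = Add(-1121679, 225) = -1121454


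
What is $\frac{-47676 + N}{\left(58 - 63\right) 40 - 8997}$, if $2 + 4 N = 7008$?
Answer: $\frac{91849}{18394} \approx 4.9934$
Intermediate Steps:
$N = \frac{3503}{2}$ ($N = - \frac{1}{2} + \frac{1}{4} \cdot 7008 = - \frac{1}{2} + 1752 = \frac{3503}{2} \approx 1751.5$)
$\frac{-47676 + N}{\left(58 - 63\right) 40 - 8997} = \frac{-47676 + \frac{3503}{2}}{\left(58 - 63\right) 40 - 8997} = - \frac{91849}{2 \left(\left(-5\right) 40 - 8997\right)} = - \frac{91849}{2 \left(-200 - 8997\right)} = - \frac{91849}{2 \left(-9197\right)} = \left(- \frac{91849}{2}\right) \left(- \frac{1}{9197}\right) = \frac{91849}{18394}$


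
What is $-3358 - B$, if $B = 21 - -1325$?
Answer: $-4704$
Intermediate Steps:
$B = 1346$ ($B = 21 + 1325 = 1346$)
$-3358 - B = -3358 - 1346 = -4704$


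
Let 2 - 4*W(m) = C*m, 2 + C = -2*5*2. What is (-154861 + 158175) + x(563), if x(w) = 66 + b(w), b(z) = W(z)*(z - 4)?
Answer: 1734603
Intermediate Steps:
C = -22 (C = -2 - 2*5*2 = -2 - 10*2 = -2 - 20 = -22)
W(m) = 1/2 + 11*m/2 (W(m) = 1/2 - (-11)*m/2 = 1/2 + 11*m/2)
b(z) = (1/2 + 11*z/2)*(-4 + z) (b(z) = (1/2 + 11*z/2)*(z - 4) = (1/2 + 11*z/2)*(-4 + z))
x(w) = 66 + (1 + 11*w)*(-4 + w)/2
(-154861 + 158175) + x(563) = (-154861 + 158175) + (66 + (1 + 11*563)*(-4 + 563)/2) = 3314 + (66 + (1/2)*(1 + 6193)*559) = 3314 + (66 + (1/2)*6194*559) = 3314 + (66 + 1731223) = 3314 + 1731289 = 1734603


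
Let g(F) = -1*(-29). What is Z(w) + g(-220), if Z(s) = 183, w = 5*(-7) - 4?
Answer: 212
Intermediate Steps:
g(F) = 29
w = -39 (w = -35 - 4 = -39)
Z(w) + g(-220) = 183 + 29 = 212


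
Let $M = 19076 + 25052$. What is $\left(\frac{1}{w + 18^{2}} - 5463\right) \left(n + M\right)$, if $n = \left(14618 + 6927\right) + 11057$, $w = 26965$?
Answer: $- \frac{11438893514380}{27289} \approx -4.1918 \cdot 10^{8}$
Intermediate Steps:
$n = 32602$ ($n = 21545 + 11057 = 32602$)
$M = 44128$
$\left(\frac{1}{w + 18^{2}} - 5463\right) \left(n + M\right) = \left(\frac{1}{26965 + 18^{2}} - 5463\right) \left(32602 + 44128\right) = \left(\frac{1}{26965 + 324} - 5463\right) 76730 = \left(\frac{1}{27289} - 5463\right) 76730 = \left(- \frac{149079806}{27289}\right) 76730 = - \frac{11438893514380}{27289}$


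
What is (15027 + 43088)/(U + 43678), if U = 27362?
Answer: 11623/14208 ≈ 0.81806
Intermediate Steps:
(15027 + 43088)/(U + 43678) = (15027 + 43088)/(27362 + 43678) = 58115/71040 = 58115*(1/71040) = 11623/14208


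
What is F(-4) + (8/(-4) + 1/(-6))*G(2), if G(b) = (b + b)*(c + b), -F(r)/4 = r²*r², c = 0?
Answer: -3124/3 ≈ -1041.3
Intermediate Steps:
F(r) = -4*r⁴ (F(r) = -4*r²*r² = -4*r⁴)
G(b) = 2*b² (G(b) = (b + b)*(0 + b) = (2*b)*b = 2*b²)
F(-4) + (8/(-4) + 1/(-6))*G(2) = -4*(-4)⁴ + (8/(-4) + 1/(-6))*(2*2²) = -4*256 + (8*(-¼) + 1*(-⅙))*(2*4) = -1024 + (-2 - ⅙)*8 = -1024 - 13/6*8 = -1024 - 52/3 = -3124/3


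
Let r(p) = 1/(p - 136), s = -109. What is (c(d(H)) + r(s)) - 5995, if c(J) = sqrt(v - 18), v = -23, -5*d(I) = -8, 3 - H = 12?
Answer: -1468776/245 + I*sqrt(41) ≈ -5995.0 + 6.4031*I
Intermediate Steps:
H = -9 (H = 3 - 1*12 = 3 - 12 = -9)
d(I) = 8/5 (d(I) = -1/5*(-8) = 8/5)
r(p) = 1/(-136 + p)
c(J) = I*sqrt(41) (c(J) = sqrt(-23 - 18) = sqrt(-41) = I*sqrt(41))
(c(d(H)) + r(s)) - 5995 = (I*sqrt(41) + 1/(-136 - 109)) - 5995 = (I*sqrt(41) + 1/(-245)) - 5995 = (I*sqrt(41) - 1/245) - 5995 = (-1/245 + I*sqrt(41)) - 5995 = -1468776/245 + I*sqrt(41)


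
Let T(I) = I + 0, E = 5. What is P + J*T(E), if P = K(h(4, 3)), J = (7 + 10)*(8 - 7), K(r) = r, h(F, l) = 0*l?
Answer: 85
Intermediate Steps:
h(F, l) = 0
T(I) = I
J = 17 (J = 17*1 = 17)
P = 0
P + J*T(E) = 0 + 17*5 = 0 + 85 = 85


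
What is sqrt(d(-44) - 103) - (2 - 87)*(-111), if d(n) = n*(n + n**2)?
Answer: -9435 + I*sqrt(83351) ≈ -9435.0 + 288.71*I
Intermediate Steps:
sqrt(d(-44) - 103) - (2 - 87)*(-111) = sqrt((-44)**2*(1 - 44) - 103) - (2 - 87)*(-111) = sqrt(1936*(-43) - 103) - (-85)*(-111) = sqrt(-83248 - 103) - 1*9435 = sqrt(-83351) - 9435 = I*sqrt(83351) - 9435 = -9435 + I*sqrt(83351)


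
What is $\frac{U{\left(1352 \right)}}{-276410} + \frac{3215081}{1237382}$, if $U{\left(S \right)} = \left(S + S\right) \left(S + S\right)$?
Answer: $- \frac{4079290745051}{171012379310} \approx -23.854$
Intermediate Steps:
$U{\left(S \right)} = 4 S^{2}$ ($U{\left(S \right)} = 2 S 2 S = 4 S^{2}$)
$\frac{U{\left(1352 \right)}}{-276410} + \frac{3215081}{1237382} = \frac{4 \cdot 1352^{2}}{-276410} + \frac{3215081}{1237382} = 4 \cdot 1827904 \left(- \frac{1}{276410}\right) + 3215081 \cdot \frac{1}{1237382} = 7311616 \left(- \frac{1}{276410}\right) + \frac{3215081}{1237382} = - \frac{3655808}{138205} + \frac{3215081}{1237382} = - \frac{4079290745051}{171012379310}$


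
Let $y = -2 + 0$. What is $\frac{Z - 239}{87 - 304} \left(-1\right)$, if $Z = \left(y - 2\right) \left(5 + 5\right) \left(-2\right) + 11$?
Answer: $- \frac{148}{217} \approx -0.68203$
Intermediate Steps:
$y = -2$
$Z = 91$ ($Z = \left(-2 - 2\right) \left(5 + 5\right) \left(-2\right) + 11 = \left(-4\right) 10 \left(-2\right) + 11 = \left(-40\right) \left(-2\right) + 11 = 80 + 11 = 91$)
$\frac{Z - 239}{87 - 304} \left(-1\right) = \frac{91 - 239}{87 - 304} \left(-1\right) = - \frac{148}{-217} \left(-1\right) = \left(-148\right) \left(- \frac{1}{217}\right) \left(-1\right) = \frac{148}{217} \left(-1\right) = - \frac{148}{217}$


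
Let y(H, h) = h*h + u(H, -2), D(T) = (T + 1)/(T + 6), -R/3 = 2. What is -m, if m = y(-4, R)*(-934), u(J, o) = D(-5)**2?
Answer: 48568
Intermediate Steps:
R = -6 (R = -3*2 = -6)
D(T) = (1 + T)/(6 + T)
u(J, o) = 16 (u(J, o) = ((1 - 5)/(6 - 5))**2 = (-4/1)**2 = (1*(-4))**2 = (-4)**2 = 16)
y(H, h) = 16 + h**2 (y(H, h) = h*h + 16 = h**2 + 16 = 16 + h**2)
m = -48568 (m = (16 + (-6)**2)*(-934) = (16 + 36)*(-934) = 52*(-934) = -48568)
-m = -1*(-48568) = 48568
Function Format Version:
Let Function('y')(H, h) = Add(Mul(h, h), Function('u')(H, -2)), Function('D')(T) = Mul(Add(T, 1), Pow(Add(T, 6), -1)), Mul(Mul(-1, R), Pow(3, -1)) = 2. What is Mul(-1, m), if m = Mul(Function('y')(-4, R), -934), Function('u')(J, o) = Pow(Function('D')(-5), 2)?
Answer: 48568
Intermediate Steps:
R = -6 (R = Mul(-3, 2) = -6)
Function('D')(T) = Mul(Pow(Add(6, T), -1), Add(1, T)) (Function('D')(T) = Mul(Add(1, T), Pow(Add(6, T), -1)) = Mul(Pow(Add(6, T), -1), Add(1, T)))
Function('u')(J, o) = 16 (Function('u')(J, o) = Pow(Mul(Pow(Add(6, -5), -1), Add(1, -5)), 2) = Pow(Mul(Pow(1, -1), -4), 2) = Pow(Mul(1, -4), 2) = Pow(-4, 2) = 16)
Function('y')(H, h) = Add(16, Pow(h, 2)) (Function('y')(H, h) = Add(Mul(h, h), 16) = Add(Pow(h, 2), 16) = Add(16, Pow(h, 2)))
m = -48568 (m = Mul(Add(16, Pow(-6, 2)), -934) = Mul(Add(16, 36), -934) = Mul(52, -934) = -48568)
Mul(-1, m) = Mul(-1, -48568) = 48568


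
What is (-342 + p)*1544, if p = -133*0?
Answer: -528048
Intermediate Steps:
p = 0
(-342 + p)*1544 = (-342 + 0)*1544 = -342*1544 = -528048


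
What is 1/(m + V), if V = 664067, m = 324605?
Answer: 1/988672 ≈ 1.0115e-6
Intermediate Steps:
1/(m + V) = 1/(324605 + 664067) = 1/988672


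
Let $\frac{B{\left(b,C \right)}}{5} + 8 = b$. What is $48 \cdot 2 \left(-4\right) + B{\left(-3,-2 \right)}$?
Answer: $-439$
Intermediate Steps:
$B{\left(b,C \right)} = -40 + 5 b$
$48 \cdot 2 \left(-4\right) + B{\left(-3,-2 \right)} = 48 \cdot 2 \left(-4\right) + \left(-40 + 5 \left(-3\right)\right) = 48 \left(-8\right) - 55 = -384 - 55 = -439$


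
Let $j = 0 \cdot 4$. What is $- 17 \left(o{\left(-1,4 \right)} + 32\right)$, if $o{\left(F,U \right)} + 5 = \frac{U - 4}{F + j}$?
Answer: $-459$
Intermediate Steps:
$j = 0$
$o{\left(F,U \right)} = -5 + \frac{-4 + U}{F}$ ($o{\left(F,U \right)} = -5 + \frac{U - 4}{F + 0} = -5 + \frac{-4 + U}{F}$)
$- 17 \left(o{\left(-1,4 \right)} + 32\right) = - 17 \left(\frac{-4 + 4 - -5}{-1} + 32\right) = - 17 \left(- (-4 + 4 + 5) + 32\right) = - 17 \left(\left(-1\right) 5 + 32\right) = - 17 \left(-5 + 32\right) = \left(-17\right) 27 = -459$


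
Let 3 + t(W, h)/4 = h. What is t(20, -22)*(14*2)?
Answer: -2800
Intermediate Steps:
t(W, h) = -12 + 4*h
t(20, -22)*(14*2) = (-12 + 4*(-22))*(14*2) = (-12 - 88)*28 = -100*28 = -2800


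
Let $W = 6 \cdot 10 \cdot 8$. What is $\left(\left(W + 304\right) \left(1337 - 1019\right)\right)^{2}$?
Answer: $62156473344$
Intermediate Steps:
$W = 480$ ($W = 60 \cdot 8 = 480$)
$\left(\left(W + 304\right) \left(1337 - 1019\right)\right)^{2} = \left(\left(480 + 304\right) \left(1337 - 1019\right)\right)^{2} = \left(784 \cdot 318\right)^{2} = 249312^{2} = 62156473344$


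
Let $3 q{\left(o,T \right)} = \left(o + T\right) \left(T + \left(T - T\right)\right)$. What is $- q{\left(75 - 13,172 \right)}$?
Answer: $-13416$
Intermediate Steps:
$q{\left(o,T \right)} = \frac{T \left(T + o\right)}{3}$ ($q{\left(o,T \right)} = \frac{\left(o + T\right) \left(T + \left(T - T\right)\right)}{3} = \frac{\left(T + o\right) \left(T + 0\right)}{3} = \frac{\left(T + o\right) T}{3} = \frac{T \left(T + o\right)}{3}$)
$- q{\left(75 - 13,172 \right)} = - \frac{172 \left(172 + \left(75 - 13\right)\right)}{3} = - \frac{172 \left(172 + 62\right)}{3} = - \frac{172 \cdot 234}{3} = \left(-1\right) 13416 = -13416$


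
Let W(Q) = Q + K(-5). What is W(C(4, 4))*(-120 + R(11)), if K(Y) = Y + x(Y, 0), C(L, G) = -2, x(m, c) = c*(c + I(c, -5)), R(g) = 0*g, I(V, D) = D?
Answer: 840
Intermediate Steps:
R(g) = 0
x(m, c) = c*(-5 + c) (x(m, c) = c*(c - 5) = c*(-5 + c))
K(Y) = Y (K(Y) = Y + 0*(-5 + 0) = Y + 0*(-5) = Y + 0 = Y)
W(Q) = -5 + Q (W(Q) = Q - 5 = -5 + Q)
W(C(4, 4))*(-120 + R(11)) = (-5 - 2)*(-120 + 0) = -7*(-120) = 840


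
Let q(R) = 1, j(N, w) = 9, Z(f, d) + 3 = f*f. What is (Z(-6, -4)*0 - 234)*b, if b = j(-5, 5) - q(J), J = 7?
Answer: -1872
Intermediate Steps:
Z(f, d) = -3 + f² (Z(f, d) = -3 + f*f = -3 + f²)
b = 8 (b = 9 - 1*1 = 9 - 1 = 8)
(Z(-6, -4)*0 - 234)*b = ((-3 + (-6)²)*0 - 234)*8 = ((-3 + 36)*0 - 234)*8 = (33*0 - 234)*8 = (0 - 234)*8 = -234*8 = -1872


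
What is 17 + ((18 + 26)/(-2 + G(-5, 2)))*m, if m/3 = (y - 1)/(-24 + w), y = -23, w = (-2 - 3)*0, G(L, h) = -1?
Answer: -27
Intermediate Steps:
w = 0 (w = -5*0 = 0)
m = 3 (m = 3*((-23 - 1)/(-24 + 0)) = 3*(-24/(-24)) = 3*(-24*(-1/24)) = 3*1 = 3)
17 + ((18 + 26)/(-2 + G(-5, 2)))*m = 17 + ((18 + 26)/(-2 - 1))*3 = 17 + (44/(-3))*3 = 17 + (44*(-⅓))*3 = 17 - 44/3*3 = 17 - 44 = -27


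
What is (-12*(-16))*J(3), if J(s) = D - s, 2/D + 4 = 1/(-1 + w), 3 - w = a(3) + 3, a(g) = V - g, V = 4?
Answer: -1984/3 ≈ -661.33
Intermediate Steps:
a(g) = 4 - g
w = -1 (w = 3 - ((4 - 1*3) + 3) = 3 - ((4 - 3) + 3) = 3 - (1 + 3) = 3 - 1*4 = 3 - 4 = -1)
D = -4/9 (D = 2/(-4 + 1/(-1 - 1)) = 2/(-4 + 1/(-2)) = 2/(-4 - ½) = 2/(-9/2) = 2*(-2/9) = -4/9 ≈ -0.44444)
J(s) = -4/9 - s
(-12*(-16))*J(3) = (-12*(-16))*(-4/9 - 1*3) = 192*(-4/9 - 3) = 192*(-31/9) = -1984/3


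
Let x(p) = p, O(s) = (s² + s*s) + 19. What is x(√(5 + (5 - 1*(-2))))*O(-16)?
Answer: 1062*√3 ≈ 1839.4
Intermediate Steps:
O(s) = 19 + 2*s² (O(s) = (s² + s²) + 19 = 2*s² + 19 = 19 + 2*s²)
x(√(5 + (5 - 1*(-2))))*O(-16) = √(5 + (5 - 1*(-2)))*(19 + 2*(-16)²) = √(5 + (5 + 2))*(19 + 2*256) = √(5 + 7)*(19 + 512) = √12*531 = (2*√3)*531 = 1062*√3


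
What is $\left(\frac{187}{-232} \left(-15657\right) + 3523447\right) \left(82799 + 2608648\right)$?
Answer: $\frac{2207975816333661}{232} \approx 9.5171 \cdot 10^{12}$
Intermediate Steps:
$\left(\frac{187}{-232} \left(-15657\right) + 3523447\right) \left(82799 + 2608648\right) = \left(187 \left(- \frac{1}{232}\right) \left(-15657\right) + 3523447\right) 2691447 = \left(\left(- \frac{187}{232}\right) \left(-15657\right) + 3523447\right) 2691447 = \left(\frac{2927859}{232} + 3523447\right) 2691447 = \frac{820367563}{232} \cdot 2691447 = \frac{2207975816333661}{232}$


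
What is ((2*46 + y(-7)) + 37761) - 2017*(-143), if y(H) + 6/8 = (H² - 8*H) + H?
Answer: 1305525/4 ≈ 3.2638e+5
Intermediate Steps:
y(H) = -¾ + H² - 7*H (y(H) = -¾ + ((H² - 8*H) + H) = -¾ + (H² - 7*H) = -¾ + H² - 7*H)
((2*46 + y(-7)) + 37761) - 2017*(-143) = ((2*46 + (-¾ + (-7)² - 7*(-7))) + 37761) - 2017*(-143) = ((92 + (-¾ + 49 + 49)) + 37761) - 1*(-288431) = ((92 + 389/4) + 37761) + 288431 = (757/4 + 37761) + 288431 = 151801/4 + 288431 = 1305525/4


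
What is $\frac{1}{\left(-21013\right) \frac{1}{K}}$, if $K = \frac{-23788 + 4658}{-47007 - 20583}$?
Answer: $- \frac{1913}{142026867} \approx -1.3469 \cdot 10^{-5}$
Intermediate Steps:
$K = \frac{1913}{6759}$ ($K = - \frac{19130}{-67590} = \left(-19130\right) \left(- \frac{1}{67590}\right) = \frac{1913}{6759} \approx 0.28303$)
$\frac{1}{\left(-21013\right) \frac{1}{K}} = \frac{1}{\left(-21013\right) \frac{1}{\frac{1913}{6759}}} = \frac{1}{\left(-21013\right) \frac{6759}{1913}} = \frac{1}{- \frac{142026867}{1913}} = - \frac{1913}{142026867}$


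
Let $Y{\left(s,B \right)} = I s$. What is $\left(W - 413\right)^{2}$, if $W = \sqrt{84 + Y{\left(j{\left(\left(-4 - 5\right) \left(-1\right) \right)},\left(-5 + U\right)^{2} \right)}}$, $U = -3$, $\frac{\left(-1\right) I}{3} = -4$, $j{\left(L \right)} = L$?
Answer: $170761 - 6608 \sqrt{3} \approx 1.5932 \cdot 10^{5}$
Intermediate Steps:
$I = 12$ ($I = \left(-3\right) \left(-4\right) = 12$)
$Y{\left(s,B \right)} = 12 s$
$W = 8 \sqrt{3}$ ($W = \sqrt{84 + 12 \left(-4 - 5\right) \left(-1\right)} = \sqrt{84 + 12 \left(\left(-9\right) \left(-1\right)\right)} = \sqrt{84 + 12 \cdot 9} = \sqrt{84 + 108} = \sqrt{192} = 8 \sqrt{3} \approx 13.856$)
$\left(W - 413\right)^{2} = \left(8 \sqrt{3} - 413\right)^{2} = \left(-413 + 8 \sqrt{3}\right)^{2}$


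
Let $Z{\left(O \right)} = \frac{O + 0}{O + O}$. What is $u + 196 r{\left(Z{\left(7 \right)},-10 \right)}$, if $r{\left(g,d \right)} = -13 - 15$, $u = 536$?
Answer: $-4952$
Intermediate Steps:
$Z{\left(O \right)} = \frac{1}{2}$ ($Z{\left(O \right)} = \frac{O}{2 O} = O \frac{1}{2 O} = \frac{1}{2}$)
$r{\left(g,d \right)} = -28$
$u + 196 r{\left(Z{\left(7 \right)},-10 \right)} = 536 + 196 \left(-28\right) = 536 - 5488 = -4952$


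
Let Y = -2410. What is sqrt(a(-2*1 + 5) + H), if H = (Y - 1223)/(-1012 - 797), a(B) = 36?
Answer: sqrt(1535573)/201 ≈ 6.1651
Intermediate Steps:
H = 1211/603 (H = (-2410 - 1223)/(-1012 - 797) = -3633/(-1809) = -3633*(-1/1809) = 1211/603 ≈ 2.0083)
sqrt(a(-2*1 + 5) + H) = sqrt(36 + 1211/603) = sqrt(22919/603) = sqrt(1535573)/201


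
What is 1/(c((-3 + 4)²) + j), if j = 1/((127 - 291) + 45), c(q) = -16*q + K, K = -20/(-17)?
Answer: -119/1765 ≈ -0.067422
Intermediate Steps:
K = 20/17 (K = -20*(-1/17) = 20/17 ≈ 1.1765)
c(q) = 20/17 - 16*q (c(q) = -16*q + 20/17 = 20/17 - 16*q)
j = -1/119 (j = 1/(-164 + 45) = 1/(-119) = -1/119 ≈ -0.0084034)
1/(c((-3 + 4)²) + j) = 1/((20/17 - 16*(-3 + 4)²) - 1/119) = 1/((20/17 - 16*1²) - 1/119) = 1/((20/17 - 16*1) - 1/119) = 1/((20/17 - 16) - 1/119) = 1/(-252/17 - 1/119) = 1/(-1765/119) = -119/1765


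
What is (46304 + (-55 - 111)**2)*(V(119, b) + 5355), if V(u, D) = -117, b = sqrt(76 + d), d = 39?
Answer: 386878680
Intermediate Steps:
b = sqrt(115) (b = sqrt(76 + 39) = sqrt(115) ≈ 10.724)
(46304 + (-55 - 111)**2)*(V(119, b) + 5355) = (46304 + (-55 - 111)**2)*(-117 + 5355) = (46304 + (-166)**2)*5238 = (46304 + 27556)*5238 = 73860*5238 = 386878680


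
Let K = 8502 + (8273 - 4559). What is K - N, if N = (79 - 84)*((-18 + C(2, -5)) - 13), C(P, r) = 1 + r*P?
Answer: 12016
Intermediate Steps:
C(P, r) = 1 + P*r
N = 200 (N = (79 - 84)*((-18 + (1 + 2*(-5))) - 13) = -5*((-18 + (1 - 10)) - 13) = -5*((-18 - 9) - 13) = -5*(-27 - 13) = -5*(-40) = 200)
K = 12216 (K = 8502 + 3714 = 12216)
K - N = 12216 - 1*200 = 12216 - 200 = 12016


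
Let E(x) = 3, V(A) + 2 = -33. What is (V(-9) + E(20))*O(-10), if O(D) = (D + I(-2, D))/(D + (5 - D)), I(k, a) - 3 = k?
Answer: 288/5 ≈ 57.600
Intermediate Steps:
I(k, a) = 3 + k
V(A) = -35 (V(A) = -2 - 33 = -35)
O(D) = ⅕ + D/5 (O(D) = (D + (3 - 2))/(D + (5 - D)) = (D + 1)/5 = (1 + D)*(⅕) = ⅕ + D/5)
(V(-9) + E(20))*O(-10) = (-35 + 3)*(⅕ + (⅕)*(-10)) = -32*(⅕ - 2) = -32*(-9/5) = 288/5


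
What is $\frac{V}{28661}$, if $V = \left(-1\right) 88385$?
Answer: $- \frac{88385}{28661} \approx -3.0838$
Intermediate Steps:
$V = -88385$
$\frac{V}{28661} = - \frac{88385}{28661}$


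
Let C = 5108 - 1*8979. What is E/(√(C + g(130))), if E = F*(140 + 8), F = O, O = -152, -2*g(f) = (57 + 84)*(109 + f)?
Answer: 22496*I*√82882/41441 ≈ 156.28*I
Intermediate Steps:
C = -3871 (C = 5108 - 8979 = -3871)
g(f) = -15369/2 - 141*f/2 (g(f) = -(57 + 84)*(109 + f)/2 = -141*(109 + f)/2 = -(15369 + 141*f)/2 = -15369/2 - 141*f/2)
F = -152
E = -22496 (E = -152*(140 + 8) = -152*148 = -22496)
E/(√(C + g(130))) = -22496/√(-3871 + (-15369/2 - 141/2*130)) = -22496/√(-3871 + (-15369/2 - 9165)) = -22496/√(-3871 - 33699/2) = -22496*(-I*√82882/41441) = -(-22496)*I*√82882/41441 = 22496*I*√82882/41441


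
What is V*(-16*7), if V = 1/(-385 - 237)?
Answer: 56/311 ≈ 0.18006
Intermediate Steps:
V = -1/622 (V = 1/(-622) = -1/622 ≈ -0.0016077)
V*(-16*7) = -(-8)*7/311 = -1/622*(-112) = 56/311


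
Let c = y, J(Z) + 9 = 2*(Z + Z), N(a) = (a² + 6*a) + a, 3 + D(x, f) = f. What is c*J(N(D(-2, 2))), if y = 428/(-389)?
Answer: 14124/389 ≈ 36.308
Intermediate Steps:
D(x, f) = -3 + f
y = -428/389 (y = 428*(-1/389) = -428/389 ≈ -1.1003)
N(a) = a² + 7*a
J(Z) = -9 + 4*Z (J(Z) = -9 + 2*(Z + Z) = -9 + 2*(2*Z) = -9 + 4*Z)
c = -428/389 ≈ -1.1003
c*J(N(D(-2, 2))) = -428*(-9 + 4*((-3 + 2)*(7 + (-3 + 2))))/389 = -428*(-9 + 4*(-(7 - 1)))/389 = -428*(-9 + 4*(-1*6))/389 = -428*(-9 + 4*(-6))/389 = -428*(-9 - 24)/389 = -428/389*(-33) = 14124/389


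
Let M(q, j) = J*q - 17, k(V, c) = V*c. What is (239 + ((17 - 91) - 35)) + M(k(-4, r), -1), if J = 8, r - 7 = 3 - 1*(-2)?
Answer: -271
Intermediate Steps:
r = 12 (r = 7 + (3 - 1*(-2)) = 7 + (3 + 2) = 7 + 5 = 12)
M(q, j) = -17 + 8*q (M(q, j) = 8*q - 17 = -17 + 8*q)
(239 + ((17 - 91) - 35)) + M(k(-4, r), -1) = (239 + ((17 - 91) - 35)) + (-17 + 8*(-4*12)) = (239 + (-74 - 35)) + (-17 + 8*(-48)) = (239 - 109) + (-17 - 384) = 130 - 401 = -271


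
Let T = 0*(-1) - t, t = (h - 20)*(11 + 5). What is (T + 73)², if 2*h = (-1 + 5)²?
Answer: 70225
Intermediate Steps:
h = 8 (h = (-1 + 5)²/2 = (½)*4² = (½)*16 = 8)
t = -192 (t = (8 - 20)*(11 + 5) = -12*16 = -192)
T = 192 (T = 0*(-1) - 1*(-192) = 0 + 192 = 192)
(T + 73)² = (192 + 73)² = 265² = 70225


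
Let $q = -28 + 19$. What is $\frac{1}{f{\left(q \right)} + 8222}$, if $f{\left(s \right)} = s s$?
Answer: $\frac{1}{8303} \approx 0.00012044$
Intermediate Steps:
$q = -9$
$f{\left(s \right)} = s^{2}$
$\frac{1}{f{\left(q \right)} + 8222} = \frac{1}{\left(-9\right)^{2} + 8222} = \frac{1}{81 + 8222} = \frac{1}{8303}$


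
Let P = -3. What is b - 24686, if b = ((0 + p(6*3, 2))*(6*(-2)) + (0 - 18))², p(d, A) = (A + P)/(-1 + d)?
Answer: -7047818/289 ≈ -24387.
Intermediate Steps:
p(d, A) = (-3 + A)/(-1 + d) (p(d, A) = (A - 3)/(-1 + d) = (-3 + A)/(-1 + d))
b = 86436/289 (b = ((0 + (-3 + 2)/(-1 + 6*3))*(6*(-2)) + (0 - 18))² = ((0 - 1/(-1 + 18))*(-12) - 18)² = ((0 - 1/17)*(-12) - 18)² = (-1/17*(-12) - 18)² = (12/17 - 18)² = (-294/17)² = 86436/289 ≈ 299.09)
b - 24686 = 86436/289 - 24686 = -7047818/289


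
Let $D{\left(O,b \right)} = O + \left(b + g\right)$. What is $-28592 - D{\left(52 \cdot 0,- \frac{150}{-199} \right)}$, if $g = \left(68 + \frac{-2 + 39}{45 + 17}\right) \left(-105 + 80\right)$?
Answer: $- \frac{331618721}{12338} \approx -26878.0$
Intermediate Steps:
$g = - \frac{106325}{62}$ ($g = \left(68 + \frac{37}{62}\right) \left(-25\right) = \frac{4253}{62} \left(-25\right) = - \frac{106325}{62} \approx -1714.9$)
$D{\left(O,b \right)} = - \frac{106325}{62} + O + b$ ($D{\left(O,b \right)} = O + \left(b - \frac{106325}{62}\right) = O + \left(- \frac{106325}{62} + b\right) = - \frac{106325}{62} + O + b$)
$-28592 - D{\left(52 \cdot 0,- \frac{150}{-199} \right)} = -28592 - \left(- \frac{106325}{62} + 52 \cdot 0 - \frac{150}{-199}\right) = -28592 - \left(- \frac{106325}{62} + 0 - - \frac{150}{199}\right) = -28592 - \left(- \frac{106325}{62} + 0 + \frac{150}{199}\right) = -28592 - - \frac{21149375}{12338} = -28592 + \frac{21149375}{12338} = - \frac{331618721}{12338}$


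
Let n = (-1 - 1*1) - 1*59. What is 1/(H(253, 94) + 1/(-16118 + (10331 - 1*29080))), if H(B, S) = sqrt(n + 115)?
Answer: 34867/65648215205 + 3647123067*sqrt(6)/65648215205 ≈ 0.13608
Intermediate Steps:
n = -61 (n = (-1 - 1) - 59 = -2 - 59 = -61)
H(B, S) = 3*sqrt(6) (H(B, S) = sqrt(-61 + 115) = sqrt(54) = 3*sqrt(6))
1/(H(253, 94) + 1/(-16118 + (10331 - 1*29080))) = 1/(3*sqrt(6) + 1/(-16118 + (10331 - 1*29080))) = 1/(3*sqrt(6) + 1/(-16118 + (10331 - 29080))) = 1/(3*sqrt(6) + 1/(-16118 - 18749)) = 1/(3*sqrt(6) + 1/(-34867)) = 1/(3*sqrt(6) - 1/34867) = 1/(-1/34867 + 3*sqrt(6))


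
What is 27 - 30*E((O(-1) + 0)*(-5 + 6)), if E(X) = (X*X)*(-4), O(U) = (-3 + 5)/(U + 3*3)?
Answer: 69/2 ≈ 34.500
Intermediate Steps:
O(U) = 2/(9 + U) (O(U) = 2/(U + 9) = 2/(9 + U))
E(X) = -4*X**2 (E(X) = X**2*(-4) = -4*X**2)
27 - 30*E((O(-1) + 0)*(-5 + 6)) = 27 - (-120)*((2/(9 - 1) + 0)*(-5 + 6))**2 = 27 - (-120)*((2/8 + 0)*1)**2 = 27 - (-120)*((2*(1/8) + 0)*1)**2 = 27 - (-120)*((1/4 + 0)*1)**2 = 27 - (-120)*((1/4)*1)**2 = 27 - (-120)*(1/4)**2 = 27 - (-120)/16 = 27 - 30*(-1/4) = 27 + 15/2 = 69/2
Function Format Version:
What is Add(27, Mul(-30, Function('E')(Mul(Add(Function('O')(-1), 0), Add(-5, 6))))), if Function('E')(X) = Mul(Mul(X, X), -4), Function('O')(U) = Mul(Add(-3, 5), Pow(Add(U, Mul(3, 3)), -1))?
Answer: Rational(69, 2) ≈ 34.500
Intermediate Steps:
Function('O')(U) = Mul(2, Pow(Add(9, U), -1)) (Function('O')(U) = Mul(2, Pow(Add(U, 9), -1)) = Mul(2, Pow(Add(9, U), -1)))
Function('E')(X) = Mul(-4, Pow(X, 2)) (Function('E')(X) = Mul(Pow(X, 2), -4) = Mul(-4, Pow(X, 2)))
Add(27, Mul(-30, Function('E')(Mul(Add(Function('O')(-1), 0), Add(-5, 6))))) = Add(27, Mul(-30, Mul(-4, Pow(Mul(Add(Mul(2, Pow(Add(9, -1), -1)), 0), Add(-5, 6)), 2)))) = Add(27, Mul(-30, Mul(-4, Pow(Mul(Add(Mul(2, Pow(8, -1)), 0), 1), 2)))) = Add(27, Mul(-30, Mul(-4, Pow(Mul(Add(Mul(2, Rational(1, 8)), 0), 1), 2)))) = Add(27, Mul(-30, Mul(-4, Pow(Mul(Add(Rational(1, 4), 0), 1), 2)))) = Add(27, Mul(-30, Mul(-4, Pow(Mul(Rational(1, 4), 1), 2)))) = Add(27, Mul(-30, Mul(-4, Pow(Rational(1, 4), 2)))) = Add(27, Mul(-30, Mul(-4, Rational(1, 16)))) = Add(27, Mul(-30, Rational(-1, 4))) = Add(27, Rational(15, 2)) = Rational(69, 2)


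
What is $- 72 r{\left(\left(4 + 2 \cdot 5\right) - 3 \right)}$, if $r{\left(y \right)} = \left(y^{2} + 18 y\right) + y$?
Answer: $-23760$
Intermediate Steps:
$r{\left(y \right)} = y^{2} + 19 y$
$- 72 r{\left(\left(4 + 2 \cdot 5\right) - 3 \right)} = - 72 \left(\left(4 + 2 \cdot 5\right) - 3\right) \left(19 + \left(\left(4 + 2 \cdot 5\right) - 3\right)\right) = - 72 \left(\left(4 + 10\right) - 3\right) \left(19 + \left(\left(4 + 10\right) - 3\right)\right) = - 72 \left(14 - 3\right) \left(19 + \left(14 - 3\right)\right) = - 72 \cdot 11 \left(19 + 11\right) = - 72 \cdot 11 \cdot 30 = \left(-72\right) 330 = -23760$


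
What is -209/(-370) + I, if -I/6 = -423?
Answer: 939269/370 ≈ 2538.6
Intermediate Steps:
I = 2538 (I = -6*(-423) = 2538)
-209/(-370) + I = -209/(-370) + 2538 = -1/370*(-209) + 2538 = 209/370 + 2538 = 939269/370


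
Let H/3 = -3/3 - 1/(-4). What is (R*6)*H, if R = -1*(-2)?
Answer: -27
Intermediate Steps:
R = 2
H = -9/4 (H = 3*(-3/3 - 1/(-4)) = 3*(-3*⅓ - 1*(-¼)) = 3*(-1 + ¼) = 3*(-¾) = -9/4 ≈ -2.2500)
(R*6)*H = (2*6)*(-9/4) = 12*(-9/4) = -27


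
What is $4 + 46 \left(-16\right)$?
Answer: $-732$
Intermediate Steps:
$4 + 46 \left(-16\right) = 4 - 736 = -732$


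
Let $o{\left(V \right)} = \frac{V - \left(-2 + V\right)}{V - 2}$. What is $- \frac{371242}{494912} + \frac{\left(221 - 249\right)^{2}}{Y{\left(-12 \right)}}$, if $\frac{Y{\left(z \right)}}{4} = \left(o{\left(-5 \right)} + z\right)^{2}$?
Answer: $\frac{250928627}{457546144} \approx 0.54842$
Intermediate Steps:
$o{\left(V \right)} = \frac{2}{-2 + V}$
$Y{\left(z \right)} = 4 \left(- \frac{2}{7} + z\right)^{2}$ ($Y{\left(z \right)} = 4 \left(\frac{2}{-2 - 5} + z\right)^{2} = 4 \left(\frac{2}{-7} + z\right)^{2} = 4 \left(2 \left(- \frac{1}{7}\right) + z\right)^{2} = 4 \left(- \frac{2}{7} + z\right)^{2}$)
$- \frac{371242}{494912} + \frac{\left(221 - 249\right)^{2}}{Y{\left(-12 \right)}} = - \frac{371242}{494912} + \frac{\left(221 - 249\right)^{2}}{\frac{4}{49} \left(-2 + 7 \left(-12\right)\right)^{2}} = \left(-371242\right) \frac{1}{494912} + \frac{\left(-28\right)^{2}}{\frac{4}{49} \left(-2 - 84\right)^{2}} = - \frac{185621}{247456} + \frac{784}{\frac{4}{49} \left(-86\right)^{2}} = - \frac{185621}{247456} + \frac{784}{\frac{4}{49} \cdot 7396} = - \frac{185621}{247456} + \frac{784}{\frac{29584}{49}} = - \frac{185621}{247456} + 784 \cdot \frac{49}{29584} = - \frac{185621}{247456} + \frac{2401}{1849} = \frac{250928627}{457546144}$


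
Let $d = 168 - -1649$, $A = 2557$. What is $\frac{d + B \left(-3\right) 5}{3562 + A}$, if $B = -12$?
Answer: $\frac{1997}{6119} \approx 0.32636$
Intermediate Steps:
$d = 1817$ ($d = 168 + 1649 = 1817$)
$\frac{d + B \left(-3\right) 5}{3562 + A} = \frac{1817 + \left(-12\right) \left(-3\right) 5}{3562 + 2557} = \frac{1817 + 36 \cdot 5}{6119} = \left(1817 + 180\right) \frac{1}{6119} = 1997 \cdot \frac{1}{6119} = \frac{1997}{6119}$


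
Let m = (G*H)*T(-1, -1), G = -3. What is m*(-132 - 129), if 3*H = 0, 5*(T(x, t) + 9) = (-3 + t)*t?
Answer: 0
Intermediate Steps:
T(x, t) = -9 + t*(-3 + t)/5 (T(x, t) = -9 + ((-3 + t)*t)/5 = -9 + (t*(-3 + t))/5 = -9 + t*(-3 + t)/5)
H = 0 (H = (⅓)*0 = 0)
m = 0 (m = (-3*0)*(-9 - ⅗*(-1) + (⅕)*(-1)²) = 0*(-9 + ⅗ + (⅕)*1) = 0*(-9 + ⅗ + ⅕) = 0*(-41/5) = 0)
m*(-132 - 129) = 0*(-132 - 129) = 0*(-261) = 0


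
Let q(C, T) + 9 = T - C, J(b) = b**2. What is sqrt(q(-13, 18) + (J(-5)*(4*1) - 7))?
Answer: sqrt(115) ≈ 10.724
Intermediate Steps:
q(C, T) = -9 + T - C (q(C, T) = -9 + (T - C) = -9 + T - C)
sqrt(q(-13, 18) + (J(-5)*(4*1) - 7)) = sqrt((-9 + 18 - 1*(-13)) + ((-5)**2*(4*1) - 7)) = sqrt((-9 + 18 + 13) + (25*4 - 7)) = sqrt(22 + (100 - 7)) = sqrt(22 + 93) = sqrt(115)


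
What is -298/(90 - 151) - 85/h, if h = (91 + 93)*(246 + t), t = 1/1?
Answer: 13538319/2772328 ≈ 4.8834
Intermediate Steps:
t = 1
h = 45448 (h = (91 + 93)*(246 + 1) = 184*247 = 45448)
-298/(90 - 151) - 85/h = -298/(90 - 151) - 85/45448 = -298/(-61) - 85*1/45448 = -298*(-1/61) - 85/45448 = 298/61 - 85/45448 = 13538319/2772328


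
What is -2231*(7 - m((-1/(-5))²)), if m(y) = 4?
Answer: -6693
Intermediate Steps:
-2231*(7 - m((-1/(-5))²)) = -2231*(7 - 1*4) = -2231*(7 - 4) = -2231*3 = -6693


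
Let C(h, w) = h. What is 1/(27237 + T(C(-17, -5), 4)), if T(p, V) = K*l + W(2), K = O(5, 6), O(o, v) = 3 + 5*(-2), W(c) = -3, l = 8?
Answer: 1/27178 ≈ 3.6794e-5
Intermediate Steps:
O(o, v) = -7 (O(o, v) = 3 - 10 = -7)
K = -7
T(p, V) = -59 (T(p, V) = -7*8 - 3 = -56 - 3 = -59)
1/(27237 + T(C(-17, -5), 4)) = 1/(27237 - 59) = 1/27178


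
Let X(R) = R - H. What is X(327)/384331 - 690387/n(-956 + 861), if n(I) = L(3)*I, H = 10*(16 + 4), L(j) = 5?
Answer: 265337186422/182557225 ≈ 1453.4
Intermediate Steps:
H = 200 (H = 10*20 = 200)
n(I) = 5*I
X(R) = -200 + R (X(R) = R - 1*200 = R - 200 = -200 + R)
X(327)/384331 - 690387/n(-956 + 861) = (-200 + 327)/384331 - 690387*1/(5*(-956 + 861)) = 127*(1/384331) - 690387/(5*(-95)) = 127/384331 - 690387/(-475) = 127/384331 - 690387*(-1/475) = 127/384331 + 690387/475 = 265337186422/182557225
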